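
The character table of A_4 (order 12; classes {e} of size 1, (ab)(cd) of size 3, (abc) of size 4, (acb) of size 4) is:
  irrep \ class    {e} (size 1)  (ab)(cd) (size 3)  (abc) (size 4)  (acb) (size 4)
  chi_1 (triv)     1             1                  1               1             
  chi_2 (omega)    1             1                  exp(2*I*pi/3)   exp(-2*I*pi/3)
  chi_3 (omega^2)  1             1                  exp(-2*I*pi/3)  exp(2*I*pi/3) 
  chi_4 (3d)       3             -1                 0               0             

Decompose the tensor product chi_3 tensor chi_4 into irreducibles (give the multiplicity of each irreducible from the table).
chi_3 tensor chi_4 = chi_4 (all other irreducibles have multiplicity 0).

Justification: The character of a tensor product is the pointwise product (chi_3 * chi_4)(C) = chi_3(C) * chi_4(C):
  {e}: (1)*(3), (ab)(cd): (1)*(-1), (abc): (exp(-2*I*pi/3))*(0), (acb): (exp(2*I*pi/3))*(0)
so (chi_3 * chi_4) takes values
  {e} -> 3, (ab)(cd) -> -1, (abc) -> 0, (acb) -> 0.
Now take the inner product of this character with each irreducible chi from the table, <chi_3*chi_4, chi> = (1/12) sum_C |C| (chi_3*chi_4)(C) conj(chi(C)):
  <chi_3*chi_4, chi_1> = (1/12)[1*(3)*conj(1) + 3*(-1)*conj(1) + 4*(0)*conj(1) + 4*(0)*conj(1)]
      = (1/12)[(3) + (-3) + (0) + (0)] = 0/12 = 0
  <chi_3*chi_4, chi_2> = (1/12)[1*(3)*conj(1) + 3*(-1)*conj(1) + 4*(0)*conj(exp(2*I*pi/3)) + 4*(0)*conj(exp(-2*I*pi/3))]
      = (1/12)[(3) + (-3) + (0) + (0)] = 0/12 = 0
  <chi_3*chi_4, chi_3> = (1/12)[1*(3)*conj(1) + 3*(-1)*conj(1) + 4*(0)*conj(exp(-2*I*pi/3)) + 4*(0)*conj(exp(2*I*pi/3))]
      = (1/12)[(3) + (-3) + (0) + (0)] = 0/12 = 0
  <chi_3*chi_4, chi_4> = (1/12)[1*(3)*conj(3) + 3*(-1)*conj(-1) + 4*(0)*conj(0) + 4*(0)*conj(0)]
      = (1/12)[(9) + (3) + (0) + (0)] = 12/12 = 1
(Exp terms are combined using exp(i*s)*conj(exp(i*t)) = exp(i*(s-t)), and sums of them are collapsed using the identity that for every m > 1 the m distinct m-th roots of unity sum to 0, e.g. 1 + exp(2*I*pi/3) + exp(-2*I*pi/3) = 0.)
Hence the multiplicities are chi_4: 1. Dimension check: dim(chi_3)*dim(chi_4) = 1*3 = 3 and sum (mult * dim) = 1*3 = 3.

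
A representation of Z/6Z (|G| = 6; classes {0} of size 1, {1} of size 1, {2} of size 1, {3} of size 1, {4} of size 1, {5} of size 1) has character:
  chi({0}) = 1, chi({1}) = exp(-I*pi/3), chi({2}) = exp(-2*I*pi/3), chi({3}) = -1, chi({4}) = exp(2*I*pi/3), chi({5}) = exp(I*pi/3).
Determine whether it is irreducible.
Irreducible: <chi, chi> = 1.

Reasoning: <chi, chi> = (1/|G|) sum_C |C| * |chi(C)|^2 = (1/6)[1*|1|^2 + 1*|exp(-I*pi/3)|^2 + 1*|exp(-2*I*pi/3)|^2 + 1*|-1|^2 + 1*|exp(2*I*pi/3)|^2 + 1*|exp(I*pi/3)|^2]
  = (1/6)[(1) + (1) + (1) + (1) + (1) + (1)] = 6/6 = 1.
(Exp terms are combined using exp(i*s)*conj(exp(i*t)) = exp(i*(s-t)), and sums of them are collapsed using the identity that for every m > 1 the m distinct m-th roots of unity sum to 0, e.g. 1 + exp(2*I*pi/3) + exp(-2*I*pi/3) = 0.)
A character is irreducible iff <chi, chi> = 1, so this representation is irreducible.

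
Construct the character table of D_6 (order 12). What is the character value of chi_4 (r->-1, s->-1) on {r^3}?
Conjugacy classes: {e} of size 1, {r^3} of size 1, {r^1, r^5} of size 2, {r^2, r^4} of size 2, {s, sr^2, ...} of size 3, {sr, sr^3, ...} of size 3.
Character table:
  irrep \ class              {e} (size 1)  {r^3} (size 1)  {r^1, r^5} (size 2)  {r^2, r^4} (size 2)  {s, sr^2, ...} (size 3)  {sr, sr^3, ...} (size 3)
  chi_1 (triv)               1             1               1                    1                    1                        1                       
  chi_2 (sign: r->1, s->-1)  1             1               1                    1                    -1                       -1                      
  chi_3 (r->-1, s->1)        1             -1              -1                   1                    1                        -1                      
  chi_4 (r->-1, s->-1)       1             -1              -1                   1                    -1                       1                       
  chi_5 (2d, j=1)            2             -2              1                    -1                   0                        0                       
  chi_6 (2d, j=2)            2             2               -1                   -1                   0                        0                       

Spot check: chi_4 (r->-1, s->-1) on {r^3} = -1.

Why: D_6 has order 2*6 = 12 with 6 conjugacy classes, hence 6 irreducibles. Sum of squared dims 1 + 1 + 1 + 1 + 4 + 4 = 12 = |G|. Linear characters come from the abelianisation; the 2-dimensional irreps have character r^k -> 2*cos(2*pi*j*k/6), reflections -> 0.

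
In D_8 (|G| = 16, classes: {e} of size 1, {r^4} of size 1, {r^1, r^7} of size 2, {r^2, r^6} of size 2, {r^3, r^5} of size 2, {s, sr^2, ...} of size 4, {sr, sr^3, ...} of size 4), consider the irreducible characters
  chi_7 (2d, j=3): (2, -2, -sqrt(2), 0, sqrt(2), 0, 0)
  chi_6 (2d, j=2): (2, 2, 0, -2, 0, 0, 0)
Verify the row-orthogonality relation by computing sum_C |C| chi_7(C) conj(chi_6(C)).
Sum = 0; so <chi_7, chi_6> = 0 (distinct irreducibles are orthogonal).

Argument: Compute term by term over conjugacy classes (|C| * chi_7(C) * conj(chi_6(C))):
  1*(2)*conj(2) + 1*(-2)*conj(2) + 2*(-sqrt(2))*conj(0) + 2*(0)*conj(-2) + 2*(sqrt(2))*conj(0) + 4*(0)*conj(0) + 4*(0)*conj(0)
  = (4) + (-4) + (0) + (0) + (0) + (0) + (0)
  = 0.
Dividing by |G| = 16 gives 0/16 = 0, matching the row-orthogonality relation <chi_7, chi_6> = [chi_7 = chi_6].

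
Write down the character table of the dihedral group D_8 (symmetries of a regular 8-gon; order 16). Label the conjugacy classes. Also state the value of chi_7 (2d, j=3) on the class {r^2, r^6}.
Conjugacy classes: {e} of size 1, {r^4} of size 1, {r^1, r^7} of size 2, {r^2, r^6} of size 2, {r^3, r^5} of size 2, {s, sr^2, ...} of size 4, {sr, sr^3, ...} of size 4.
Character table:
  irrep \ class              {e} (size 1)  {r^4} (size 1)  {r^1, r^7} (size 2)  {r^2, r^6} (size 2)  {r^3, r^5} (size 2)  {s, sr^2, ...} (size 4)  {sr, sr^3, ...} (size 4)
  chi_1 (triv)               1             1               1                    1                    1                    1                        1                       
  chi_2 (sign: r->1, s->-1)  1             1               1                    1                    1                    -1                       -1                      
  chi_3 (r->-1, s->1)        1             1               -1                   1                    -1                   1                        -1                      
  chi_4 (r->-1, s->-1)       1             1               -1                   1                    -1                   -1                       1                       
  chi_5 (2d, j=1)            2             -2              sqrt(2)              0                    -sqrt(2)             0                        0                       
  chi_6 (2d, j=2)            2             2               0                    -2                   0                    0                        0                       
  chi_7 (2d, j=3)            2             -2              -sqrt(2)             0                    sqrt(2)              0                        0                       

Spot check: chi_7 (2d, j=3) on {r^2, r^6} = 0.

Derivation: D_8 has order 2*8 = 16 with 7 conjugacy classes, hence 7 irreducibles. Sum of squared dims 1 + 1 + 1 + 1 + 4 + 4 + 4 = 16 = |G|. Linear characters come from the abelianisation; the 2-dimensional irreps have character r^k -> 2*cos(2*pi*j*k/8), reflections -> 0.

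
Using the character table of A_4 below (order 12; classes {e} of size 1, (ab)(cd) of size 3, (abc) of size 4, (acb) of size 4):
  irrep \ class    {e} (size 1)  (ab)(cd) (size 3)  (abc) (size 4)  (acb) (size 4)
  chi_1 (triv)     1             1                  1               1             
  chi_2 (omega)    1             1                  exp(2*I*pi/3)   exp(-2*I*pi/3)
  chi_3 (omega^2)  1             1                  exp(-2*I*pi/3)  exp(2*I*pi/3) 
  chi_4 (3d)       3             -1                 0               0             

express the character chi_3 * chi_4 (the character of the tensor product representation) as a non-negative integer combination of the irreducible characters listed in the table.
chi_3 tensor chi_4 = chi_4 (all other irreducibles have multiplicity 0).

Justification: The character of a tensor product is the pointwise product (chi_3 * chi_4)(C) = chi_3(C) * chi_4(C):
  {e}: (1)*(3), (ab)(cd): (1)*(-1), (abc): (exp(-2*I*pi/3))*(0), (acb): (exp(2*I*pi/3))*(0)
so (chi_3 * chi_4) takes values
  {e} -> 3, (ab)(cd) -> -1, (abc) -> 0, (acb) -> 0.
Now take the inner product of this character with each irreducible chi from the table, <chi_3*chi_4, chi> = (1/12) sum_C |C| (chi_3*chi_4)(C) conj(chi(C)):
  <chi_3*chi_4, chi_1> = (1/12)[1*(3)*conj(1) + 3*(-1)*conj(1) + 4*(0)*conj(1) + 4*(0)*conj(1)]
      = (1/12)[(3) + (-3) + (0) + (0)] = 0/12 = 0
  <chi_3*chi_4, chi_2> = (1/12)[1*(3)*conj(1) + 3*(-1)*conj(1) + 4*(0)*conj(exp(2*I*pi/3)) + 4*(0)*conj(exp(-2*I*pi/3))]
      = (1/12)[(3) + (-3) + (0) + (0)] = 0/12 = 0
  <chi_3*chi_4, chi_3> = (1/12)[1*(3)*conj(1) + 3*(-1)*conj(1) + 4*(0)*conj(exp(-2*I*pi/3)) + 4*(0)*conj(exp(2*I*pi/3))]
      = (1/12)[(3) + (-3) + (0) + (0)] = 0/12 = 0
  <chi_3*chi_4, chi_4> = (1/12)[1*(3)*conj(3) + 3*(-1)*conj(-1) + 4*(0)*conj(0) + 4*(0)*conj(0)]
      = (1/12)[(9) + (3) + (0) + (0)] = 12/12 = 1
(Exp terms are combined using exp(i*s)*conj(exp(i*t)) = exp(i*(s-t)), and sums of them are collapsed using the identity that for every m > 1 the m distinct m-th roots of unity sum to 0, e.g. 1 + exp(2*I*pi/3) + exp(-2*I*pi/3) = 0.)
Hence the multiplicities are chi_4: 1. Dimension check: dim(chi_3)*dim(chi_4) = 1*3 = 3 and sum (mult * dim) = 1*3 = 3.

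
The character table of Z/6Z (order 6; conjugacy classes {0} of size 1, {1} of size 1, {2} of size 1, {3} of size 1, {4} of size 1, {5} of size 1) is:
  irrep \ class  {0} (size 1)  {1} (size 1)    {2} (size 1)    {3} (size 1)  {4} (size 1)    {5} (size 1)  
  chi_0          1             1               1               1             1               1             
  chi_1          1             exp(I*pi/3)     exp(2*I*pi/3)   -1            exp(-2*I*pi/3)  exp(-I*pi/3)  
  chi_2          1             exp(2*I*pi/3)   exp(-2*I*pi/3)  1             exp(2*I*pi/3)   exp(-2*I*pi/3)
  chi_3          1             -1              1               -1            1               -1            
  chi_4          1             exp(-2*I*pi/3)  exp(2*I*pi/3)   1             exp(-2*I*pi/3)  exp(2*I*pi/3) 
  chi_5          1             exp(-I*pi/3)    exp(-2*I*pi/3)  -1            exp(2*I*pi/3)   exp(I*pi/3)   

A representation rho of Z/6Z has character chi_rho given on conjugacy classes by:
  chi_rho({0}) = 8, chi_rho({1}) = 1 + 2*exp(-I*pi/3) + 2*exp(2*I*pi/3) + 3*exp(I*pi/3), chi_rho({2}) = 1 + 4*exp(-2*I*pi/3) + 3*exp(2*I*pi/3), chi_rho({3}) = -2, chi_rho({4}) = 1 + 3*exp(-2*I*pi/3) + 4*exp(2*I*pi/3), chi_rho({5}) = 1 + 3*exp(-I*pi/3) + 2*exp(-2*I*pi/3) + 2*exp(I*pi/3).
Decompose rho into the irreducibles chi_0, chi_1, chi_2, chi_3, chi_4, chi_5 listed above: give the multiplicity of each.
Multiplicities: chi_0: 1, chi_1: 3, chi_2: 2, chi_3: 0, chi_4: 0, chi_5: 2.

Use <chi_rho, chi> = (1/|G|) sum_C |C| * chi_rho(C) * conj(chi(C)) with |G| = 6 for each irreducible chi in the table:
  <chi_rho, chi_0> = (1/6)[1*(8)*conj(1) + 1*(1 + 2*exp(-I*pi/3) + 2*exp(2*I*pi/3) + 3*exp(I*pi/3))*conj(1) + 1*(1 + 4*exp(-2*I*pi/3) + 3*exp(2*I*pi/3))*conj(1) + 1*(-2)*conj(1) + 1*(1 + 3*exp(-2*I*pi/3) + 4*exp(2*I*pi/3))*conj(1) + 1*(1 + 3*exp(-I*pi/3) + 2*exp(-2*I*pi/3) + 2*exp(I*pi/3))*conj(1)]
      = (1/6)[(8) + (1 + 2*exp(-I*pi/3) + 2*exp(2*I*pi/3) + 3*exp(I*pi/3)) + (1 + 4*exp(-2*I*pi/3) + 3*exp(2*I*pi/3)) + (-2) + (1 + 3*exp(-2*I*pi/3) + 4*exp(2*I*pi/3)) + (1 + 3*exp(-I*pi/3) + 2*exp(-2*I*pi/3) + 2*exp(I*pi/3))] = 6/6 = 1
  <chi_rho, chi_1> = (1/6)[1*(8)*conj(1) + 1*(1 + 2*exp(-I*pi/3) + 2*exp(2*I*pi/3) + 3*exp(I*pi/3))*conj(exp(I*pi/3)) + 1*(1 + 4*exp(-2*I*pi/3) + 3*exp(2*I*pi/3))*conj(exp(2*I*pi/3)) + 1*(-2)*conj(-1) + 1*(1 + 3*exp(-2*I*pi/3) + 4*exp(2*I*pi/3))*conj(exp(-2*I*pi/3)) + 1*(1 + 3*exp(-I*pi/3) + 2*exp(-2*I*pi/3) + 2*exp(I*pi/3))*conj(exp(-I*pi/3))]
      = (1/6)[(8) + (3 + 2*exp(-2*I*pi/3) + exp(-I*pi/3) + 2*exp(I*pi/3)) + (3 + exp(-2*I*pi/3) + 4*exp(2*I*pi/3)) + (2) + (3 + 4*exp(-2*I*pi/3) + exp(2*I*pi/3)) + (3 + 2*exp(-I*pi/3) + exp(I*pi/3) + 2*exp(2*I*pi/3))] = 18/6 = 3
  <chi_rho, chi_2> = (1/6)[1*(8)*conj(1) + 1*(1 + 2*exp(-I*pi/3) + 2*exp(2*I*pi/3) + 3*exp(I*pi/3))*conj(exp(2*I*pi/3)) + 1*(1 + 4*exp(-2*I*pi/3) + 3*exp(2*I*pi/3))*conj(exp(-2*I*pi/3)) + 1*(-2)*conj(1) + 1*(1 + 3*exp(-2*I*pi/3) + 4*exp(2*I*pi/3))*conj(exp(2*I*pi/3)) + 1*(1 + 3*exp(-I*pi/3) + 2*exp(-2*I*pi/3) + 2*exp(I*pi/3))*conj(exp(-2*I*pi/3))]
      = (1/6)[(8) + (3*exp(-I*pi/3) + exp(-2*I*pi/3)) + (4 + 3*exp(-2*I*pi/3) + exp(2*I*pi/3)) + (-2) + (4 + exp(-2*I*pi/3) + 3*exp(2*I*pi/3)) + (exp(2*I*pi/3) + 3*exp(I*pi/3))] = 12/6 = 2
  <chi_rho, chi_3> = (1/6)[1*(8)*conj(1) + 1*(1 + 2*exp(-I*pi/3) + 2*exp(2*I*pi/3) + 3*exp(I*pi/3))*conj(-1) + 1*(1 + 4*exp(-2*I*pi/3) + 3*exp(2*I*pi/3))*conj(1) + 1*(-2)*conj(-1) + 1*(1 + 3*exp(-2*I*pi/3) + 4*exp(2*I*pi/3))*conj(1) + 1*(1 + 3*exp(-I*pi/3) + 2*exp(-2*I*pi/3) + 2*exp(I*pi/3))*conj(-1)]
      = (1/6)[(8) + (-1 - 3*exp(I*pi/3) - 2*exp(2*I*pi/3) - 2*exp(-I*pi/3)) + (1 + 4*exp(-2*I*pi/3) + 3*exp(2*I*pi/3)) + (2) + (1 + 3*exp(-2*I*pi/3) + 4*exp(2*I*pi/3)) + (-1 - 2*exp(I*pi/3) - 2*exp(-2*I*pi/3) - 3*exp(-I*pi/3))] = 0/6 = 0
  <chi_rho, chi_4> = (1/6)[1*(8)*conj(1) + 1*(1 + 2*exp(-I*pi/3) + 2*exp(2*I*pi/3) + 3*exp(I*pi/3))*conj(exp(-2*I*pi/3)) + 1*(1 + 4*exp(-2*I*pi/3) + 3*exp(2*I*pi/3))*conj(exp(2*I*pi/3)) + 1*(-2)*conj(1) + 1*(1 + 3*exp(-2*I*pi/3) + 4*exp(2*I*pi/3))*conj(exp(-2*I*pi/3)) + 1*(1 + 3*exp(-I*pi/3) + 2*exp(-2*I*pi/3) + 2*exp(I*pi/3))*conj(exp(2*I*pi/3))]
      = (1/6)[(8) + (-3 + 2*exp(-2*I*pi/3) + exp(2*I*pi/3) + 2*exp(I*pi/3)) + (3 + exp(-2*I*pi/3) + 4*exp(2*I*pi/3)) + (-2) + (3 + 4*exp(-2*I*pi/3) + exp(2*I*pi/3)) + (-3 + 2*exp(-I*pi/3) + exp(-2*I*pi/3) + 2*exp(2*I*pi/3))] = 0/6 = 0
  <chi_rho, chi_5> = (1/6)[1*(8)*conj(1) + 1*(1 + 2*exp(-I*pi/3) + 2*exp(2*I*pi/3) + 3*exp(I*pi/3))*conj(exp(-I*pi/3)) + 1*(1 + 4*exp(-2*I*pi/3) + 3*exp(2*I*pi/3))*conj(exp(-2*I*pi/3)) + 1*(-2)*conj(-1) + 1*(1 + 3*exp(-2*I*pi/3) + 4*exp(2*I*pi/3))*conj(exp(2*I*pi/3)) + 1*(1 + 3*exp(-I*pi/3) + 2*exp(-2*I*pi/3) + 2*exp(I*pi/3))*conj(exp(I*pi/3))]
      = (1/6)[(8) + (exp(I*pi/3) + 3*exp(2*I*pi/3)) + (4 + 3*exp(-2*I*pi/3) + exp(2*I*pi/3)) + (2) + (4 + exp(-2*I*pi/3) + 3*exp(2*I*pi/3)) + (3*exp(-2*I*pi/3) + exp(-I*pi/3))] = 12/6 = 2
(Exp terms are combined using exp(i*s)*conj(exp(i*t)) = exp(i*(s-t)), and sums of them are collapsed using the identity that for every m > 1 the m distinct m-th roots of unity sum to 0, e.g. 1 + exp(2*I*pi/3) + exp(-2*I*pi/3) = 0.)
Dimension check: dim(rho) = sum (mult * dim) = 1*1 + 3*1 + 2*1 + 0*1 + 0*1 + 2*1 = 8 = chi_rho(e) = 8.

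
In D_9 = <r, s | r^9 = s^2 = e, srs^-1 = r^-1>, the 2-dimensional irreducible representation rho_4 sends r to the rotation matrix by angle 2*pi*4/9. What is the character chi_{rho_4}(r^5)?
chi_{rho_4}(r^5) = 2*cos(2*pi*4*5/9) = 2*cos(40*pi/9)

Argument: rho_4(r^5) is rotation by angle 2*pi*4*5/9, whose trace is 2*cos(2*pi*4*5/9) = 2*cos(40*pi/9).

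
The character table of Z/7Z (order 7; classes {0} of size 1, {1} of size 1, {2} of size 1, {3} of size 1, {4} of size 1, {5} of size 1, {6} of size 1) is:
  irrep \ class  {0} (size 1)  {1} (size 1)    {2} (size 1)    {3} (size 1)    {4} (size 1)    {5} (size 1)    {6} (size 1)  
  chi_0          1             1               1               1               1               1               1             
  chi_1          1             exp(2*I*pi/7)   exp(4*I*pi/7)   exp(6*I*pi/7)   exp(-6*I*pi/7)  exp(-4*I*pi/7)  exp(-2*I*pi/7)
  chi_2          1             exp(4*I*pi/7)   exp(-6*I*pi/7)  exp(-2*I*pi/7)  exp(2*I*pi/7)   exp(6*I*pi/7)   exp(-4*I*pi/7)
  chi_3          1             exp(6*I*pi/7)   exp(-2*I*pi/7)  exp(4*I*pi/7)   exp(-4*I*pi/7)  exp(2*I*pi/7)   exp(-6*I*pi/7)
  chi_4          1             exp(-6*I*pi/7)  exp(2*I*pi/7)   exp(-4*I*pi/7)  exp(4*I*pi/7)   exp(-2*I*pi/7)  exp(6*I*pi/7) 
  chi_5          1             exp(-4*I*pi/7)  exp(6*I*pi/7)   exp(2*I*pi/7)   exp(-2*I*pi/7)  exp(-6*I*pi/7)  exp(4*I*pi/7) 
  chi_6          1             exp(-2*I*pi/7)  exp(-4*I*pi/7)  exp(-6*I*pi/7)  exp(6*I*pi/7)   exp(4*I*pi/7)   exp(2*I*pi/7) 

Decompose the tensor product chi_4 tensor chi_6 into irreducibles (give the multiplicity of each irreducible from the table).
chi_4 tensor chi_6 = chi_3 (all other irreducibles have multiplicity 0).

Explanation: The character of a tensor product is the pointwise product (chi_4 * chi_6)(C) = chi_4(C) * chi_6(C):
  {0}: (1)*(1), {1}: (exp(-6*I*pi/7))*(exp(-2*I*pi/7)), {2}: (exp(2*I*pi/7))*(exp(-4*I*pi/7)), {3}: (exp(-4*I*pi/7))*(exp(-6*I*pi/7)), {4}: (exp(4*I*pi/7))*(exp(6*I*pi/7)), {5}: (exp(-2*I*pi/7))*(exp(4*I*pi/7)), {6}: (exp(6*I*pi/7))*(exp(2*I*pi/7))
so (chi_4 * chi_6) takes values
  {0} -> 1, {1} -> exp(6*I*pi/7), {2} -> exp(-2*I*pi/7), {3} -> exp(4*I*pi/7), {4} -> exp(-4*I*pi/7), {5} -> exp(2*I*pi/7), {6} -> exp(-6*I*pi/7).
Now take the inner product of this character with each irreducible chi from the table, <chi_4*chi_6, chi> = (1/7) sum_C |C| (chi_4*chi_6)(C) conj(chi(C)):
  <chi_4*chi_6, chi_0> = (1/7)[1*(1)*conj(1) + 1*(exp(6*I*pi/7))*conj(1) + 1*(exp(-2*I*pi/7))*conj(1) + 1*(exp(4*I*pi/7))*conj(1) + 1*(exp(-4*I*pi/7))*conj(1) + 1*(exp(2*I*pi/7))*conj(1) + 1*(exp(-6*I*pi/7))*conj(1)]
      = (1/7)[(1) + (exp(6*I*pi/7)) + (exp(-2*I*pi/7)) + (exp(4*I*pi/7)) + (exp(-4*I*pi/7)) + (exp(2*I*pi/7)) + (exp(-6*I*pi/7))] = 0/7 = 0
  <chi_4*chi_6, chi_1> = (1/7)[1*(1)*conj(1) + 1*(exp(6*I*pi/7))*conj(exp(2*I*pi/7)) + 1*(exp(-2*I*pi/7))*conj(exp(4*I*pi/7)) + 1*(exp(4*I*pi/7))*conj(exp(6*I*pi/7)) + 1*(exp(-4*I*pi/7))*conj(exp(-6*I*pi/7)) + 1*(exp(2*I*pi/7))*conj(exp(-4*I*pi/7)) + 1*(exp(-6*I*pi/7))*conj(exp(-2*I*pi/7))]
      = (1/7)[(1) + (exp(4*I*pi/7)) + (exp(-6*I*pi/7)) + (exp(-2*I*pi/7)) + (exp(2*I*pi/7)) + (exp(6*I*pi/7)) + (exp(-4*I*pi/7))] = 0/7 = 0
  <chi_4*chi_6, chi_2> = (1/7)[1*(1)*conj(1) + 1*(exp(6*I*pi/7))*conj(exp(4*I*pi/7)) + 1*(exp(-2*I*pi/7))*conj(exp(-6*I*pi/7)) + 1*(exp(4*I*pi/7))*conj(exp(-2*I*pi/7)) + 1*(exp(-4*I*pi/7))*conj(exp(2*I*pi/7)) + 1*(exp(2*I*pi/7))*conj(exp(6*I*pi/7)) + 1*(exp(-6*I*pi/7))*conj(exp(-4*I*pi/7))]
      = (1/7)[(1) + (exp(2*I*pi/7)) + (exp(4*I*pi/7)) + (exp(6*I*pi/7)) + (exp(-6*I*pi/7)) + (exp(-4*I*pi/7)) + (exp(-2*I*pi/7))] = 0/7 = 0
  <chi_4*chi_6, chi_3> = (1/7)[1*(1)*conj(1) + 1*(exp(6*I*pi/7))*conj(exp(6*I*pi/7)) + 1*(exp(-2*I*pi/7))*conj(exp(-2*I*pi/7)) + 1*(exp(4*I*pi/7))*conj(exp(4*I*pi/7)) + 1*(exp(-4*I*pi/7))*conj(exp(-4*I*pi/7)) + 1*(exp(2*I*pi/7))*conj(exp(2*I*pi/7)) + 1*(exp(-6*I*pi/7))*conj(exp(-6*I*pi/7))]
      = (1/7)[(1) + (1) + (1) + (1) + (1) + (1) + (1)] = 7/7 = 1
  <chi_4*chi_6, chi_4> = (1/7)[1*(1)*conj(1) + 1*(exp(6*I*pi/7))*conj(exp(-6*I*pi/7)) + 1*(exp(-2*I*pi/7))*conj(exp(2*I*pi/7)) + 1*(exp(4*I*pi/7))*conj(exp(-4*I*pi/7)) + 1*(exp(-4*I*pi/7))*conj(exp(4*I*pi/7)) + 1*(exp(2*I*pi/7))*conj(exp(-2*I*pi/7)) + 1*(exp(-6*I*pi/7))*conj(exp(6*I*pi/7))]
      = (1/7)[(1) + (exp(-2*I*pi/7)) + (exp(-4*I*pi/7)) + (exp(-6*I*pi/7)) + (exp(6*I*pi/7)) + (exp(4*I*pi/7)) + (exp(2*I*pi/7))] = 0/7 = 0
  <chi_4*chi_6, chi_5> = (1/7)[1*(1)*conj(1) + 1*(exp(6*I*pi/7))*conj(exp(-4*I*pi/7)) + 1*(exp(-2*I*pi/7))*conj(exp(6*I*pi/7)) + 1*(exp(4*I*pi/7))*conj(exp(2*I*pi/7)) + 1*(exp(-4*I*pi/7))*conj(exp(-2*I*pi/7)) + 1*(exp(2*I*pi/7))*conj(exp(-6*I*pi/7)) + 1*(exp(-6*I*pi/7))*conj(exp(4*I*pi/7))]
      = (1/7)[(1) + (exp(-4*I*pi/7)) + (exp(6*I*pi/7)) + (exp(2*I*pi/7)) + (exp(-2*I*pi/7)) + (exp(-6*I*pi/7)) + (exp(4*I*pi/7))] = 0/7 = 0
  <chi_4*chi_6, chi_6> = (1/7)[1*(1)*conj(1) + 1*(exp(6*I*pi/7))*conj(exp(-2*I*pi/7)) + 1*(exp(-2*I*pi/7))*conj(exp(-4*I*pi/7)) + 1*(exp(4*I*pi/7))*conj(exp(-6*I*pi/7)) + 1*(exp(-4*I*pi/7))*conj(exp(6*I*pi/7)) + 1*(exp(2*I*pi/7))*conj(exp(4*I*pi/7)) + 1*(exp(-6*I*pi/7))*conj(exp(2*I*pi/7))]
      = (1/7)[(1) + (exp(-6*I*pi/7)) + (exp(2*I*pi/7)) + (exp(-4*I*pi/7)) + (exp(4*I*pi/7)) + (exp(-2*I*pi/7)) + (exp(6*I*pi/7))] = 0/7 = 0
(Exp terms are combined using exp(i*s)*conj(exp(i*t)) = exp(i*(s-t)), and sums of them are collapsed using the identity that for every m > 1 the m distinct m-th roots of unity sum to 0, e.g. 1 + exp(2*I*pi/3) + exp(-2*I*pi/3) = 0.)
Hence the multiplicities are chi_3: 1. Dimension check: dim(chi_4)*dim(chi_6) = 1*1 = 1 and sum (mult * dim) = 1*1 = 1.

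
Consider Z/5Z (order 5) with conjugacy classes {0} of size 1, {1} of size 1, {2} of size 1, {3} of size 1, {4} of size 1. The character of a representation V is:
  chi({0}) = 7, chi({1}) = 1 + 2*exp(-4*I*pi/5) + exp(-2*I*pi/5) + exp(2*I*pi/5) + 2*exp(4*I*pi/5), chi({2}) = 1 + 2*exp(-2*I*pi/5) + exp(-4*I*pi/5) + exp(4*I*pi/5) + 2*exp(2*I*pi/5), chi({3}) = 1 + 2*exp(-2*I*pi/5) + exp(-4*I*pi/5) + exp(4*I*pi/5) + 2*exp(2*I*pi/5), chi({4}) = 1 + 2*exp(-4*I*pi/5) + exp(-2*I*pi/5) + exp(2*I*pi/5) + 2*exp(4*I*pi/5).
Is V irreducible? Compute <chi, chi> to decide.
Not irreducible (reducible): <chi, chi> = 11 > 1.

Solution. <chi, chi> = (1/|G|) sum_C |C| * |chi(C)|^2 = (1/5)[1*|7|^2 + 1*|1 + 2*exp(-4*I*pi/5) + exp(-2*I*pi/5) + exp(2*I*pi/5) + 2*exp(4*I*pi/5)|^2 + 1*|1 + 2*exp(-2*I*pi/5) + exp(-4*I*pi/5) + exp(4*I*pi/5) + 2*exp(2*I*pi/5)|^2 + 1*|1 + 2*exp(-2*I*pi/5) + exp(-4*I*pi/5) + exp(4*I*pi/5) + 2*exp(2*I*pi/5)|^2 + 1*|1 + 2*exp(-4*I*pi/5) + exp(-2*I*pi/5) + exp(2*I*pi/5) + 2*exp(4*I*pi/5)|^2]
  = (1/5)[(49) + (11 + 10*exp(-2*I*pi/5) + 9*exp(-4*I*pi/5) + 9*exp(4*I*pi/5) + 10*exp(2*I*pi/5)) + (11 + 9*exp(-2*I*pi/5) + 10*exp(-4*I*pi/5) + 10*exp(4*I*pi/5) + 9*exp(2*I*pi/5)) + (11 + 9*exp(-2*I*pi/5) + 10*exp(-4*I*pi/5) + 10*exp(4*I*pi/5) + 9*exp(2*I*pi/5)) + (11 + 10*exp(-2*I*pi/5) + 9*exp(-4*I*pi/5) + 9*exp(4*I*pi/5) + 10*exp(2*I*pi/5))] = 55/5 = 11.
(Exp terms are combined using exp(i*s)*conj(exp(i*t)) = exp(i*(s-t)), and sums of them are collapsed using the identity that for every m > 1 the m distinct m-th roots of unity sum to 0, e.g. 1 + exp(2*I*pi/3) + exp(-2*I*pi/3) = 0.)
A character is irreducible iff <chi, chi> = 1, so this representation is reducible.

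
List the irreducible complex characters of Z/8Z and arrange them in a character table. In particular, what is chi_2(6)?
Character table of Z/8Z (irreps indexed chi_0,...,chi_7 with chi_k(m) = zeta_8^(k*m), zeta_8 = exp(2*pi*i/8)):
  irrep \ class  {0} (size 1)  {1} (size 1)    {2} (size 1)  {3} (size 1)    {4} (size 1)  {5} (size 1)    {6} (size 1)  {7} (size 1)  
  chi_0          1             1               1             1               1             1               1             1             
  chi_1          1             exp(I*pi/4)     I             exp(3*I*pi/4)   -1            exp(-3*I*pi/4)  -I            exp(-I*pi/4)  
  chi_2          1             I               -1            -I              1             I               -1            -I            
  chi_3          1             exp(3*I*pi/4)   -I            exp(I*pi/4)     -1            exp(-I*pi/4)    I             exp(-3*I*pi/4)
  chi_4          1             -1              1             -1              1             -1              1             -1            
  chi_5          1             exp(-3*I*pi/4)  I             exp(-I*pi/4)    -1            exp(I*pi/4)     -I            exp(3*I*pi/4) 
  chi_6          1             -I              -1            I               1             -I              -1            I             
  chi_7          1             exp(-I*pi/4)    -I            exp(-3*I*pi/4)  -1            exp(3*I*pi/4)   I             exp(I*pi/4)   

Spot check: chi_2(6) = zeta_8^(2*6) = zeta_8^12 = -1.

Reasoning: Z/8Z is abelian, so all 8 irreducible complex representations are 1-dimensional. They are given by chi_k(m) = zeta_8^(k*m) for k = 0,...,7. Row orthogonality: sum_m chi_k(m) conj(chi_l(m)) = 8 * [k = l].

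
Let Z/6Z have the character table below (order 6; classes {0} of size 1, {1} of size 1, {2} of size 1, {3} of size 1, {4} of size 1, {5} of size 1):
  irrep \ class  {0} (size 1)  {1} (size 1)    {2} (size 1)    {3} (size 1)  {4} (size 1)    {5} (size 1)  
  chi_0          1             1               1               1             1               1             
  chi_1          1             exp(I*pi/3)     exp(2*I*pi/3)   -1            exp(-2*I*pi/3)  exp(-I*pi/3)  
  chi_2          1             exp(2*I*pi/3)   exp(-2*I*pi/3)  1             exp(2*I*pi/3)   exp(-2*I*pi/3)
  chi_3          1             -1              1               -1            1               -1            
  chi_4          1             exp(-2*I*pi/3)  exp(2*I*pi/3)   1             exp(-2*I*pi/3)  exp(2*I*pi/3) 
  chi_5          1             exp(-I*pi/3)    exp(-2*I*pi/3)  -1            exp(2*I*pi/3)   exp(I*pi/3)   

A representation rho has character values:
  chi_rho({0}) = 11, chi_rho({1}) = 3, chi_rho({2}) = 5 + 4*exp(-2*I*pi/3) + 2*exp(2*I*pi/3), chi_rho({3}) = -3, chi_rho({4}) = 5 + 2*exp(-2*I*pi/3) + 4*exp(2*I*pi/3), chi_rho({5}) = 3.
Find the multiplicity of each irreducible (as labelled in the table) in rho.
Multiplicities: chi_0: 3, chi_1: 2, chi_2: 1, chi_3: 2, chi_4: 0, chi_5: 3.

Reasoning: Use <chi_rho, chi> = (1/|G|) sum_C |C| * chi_rho(C) * conj(chi(C)) with |G| = 6 for each irreducible chi in the table:
  <chi_rho, chi_0> = (1/6)[1*(11)*conj(1) + 1*(3)*conj(1) + 1*(5 + 4*exp(-2*I*pi/3) + 2*exp(2*I*pi/3))*conj(1) + 1*(-3)*conj(1) + 1*(5 + 2*exp(-2*I*pi/3) + 4*exp(2*I*pi/3))*conj(1) + 1*(3)*conj(1)]
      = (1/6)[(11) + (3) + (5 + 4*exp(-2*I*pi/3) + 2*exp(2*I*pi/3)) + (-3) + (5 + 2*exp(-2*I*pi/3) + 4*exp(2*I*pi/3)) + (3)] = 18/6 = 3
  <chi_rho, chi_1> = (1/6)[1*(11)*conj(1) + 1*(3)*conj(exp(I*pi/3)) + 1*(5 + 4*exp(-2*I*pi/3) + 2*exp(2*I*pi/3))*conj(exp(2*I*pi/3)) + 1*(-3)*conj(-1) + 1*(5 + 2*exp(-2*I*pi/3) + 4*exp(2*I*pi/3))*conj(exp(-2*I*pi/3)) + 1*(3)*conj(exp(-I*pi/3))]
      = (1/6)[(11) + (2 + 3*exp(-2*I*pi/3) + exp(-I*pi/3) + exp(I*pi/3)) + (2 + 5*exp(-2*I*pi/3) + 4*exp(2*I*pi/3)) + (3) + (2 + 4*exp(-2*I*pi/3) + 5*exp(2*I*pi/3)) + (2 + exp(-I*pi/3) + exp(I*pi/3) + 3*exp(2*I*pi/3))] = 12/6 = 2
  <chi_rho, chi_2> = (1/6)[1*(11)*conj(1) + 1*(3)*conj(exp(2*I*pi/3)) + 1*(5 + 4*exp(-2*I*pi/3) + 2*exp(2*I*pi/3))*conj(exp(-2*I*pi/3)) + 1*(-3)*conj(1) + 1*(5 + 2*exp(-2*I*pi/3) + 4*exp(2*I*pi/3))*conj(exp(2*I*pi/3)) + 1*(3)*conj(exp(-2*I*pi/3))]
      = (1/6)[(11) + (-2 + 2*exp(-I*pi/3) + exp(-2*I*pi/3)) + (4 + 2*exp(-2*I*pi/3) + 5*exp(2*I*pi/3)) + (-3) + (4 + 5*exp(-2*I*pi/3) + 2*exp(2*I*pi/3)) + (-2 + exp(2*I*pi/3) + 2*exp(I*pi/3))] = 6/6 = 1
  <chi_rho, chi_3> = (1/6)[1*(11)*conj(1) + 1*(3)*conj(-1) + 1*(5 + 4*exp(-2*I*pi/3) + 2*exp(2*I*pi/3))*conj(1) + 1*(-3)*conj(-1) + 1*(5 + 2*exp(-2*I*pi/3) + 4*exp(2*I*pi/3))*conj(1) + 1*(3)*conj(-1)]
      = (1/6)[(11) + (-3) + (5 + 4*exp(-2*I*pi/3) + 2*exp(2*I*pi/3)) + (3) + (5 + 2*exp(-2*I*pi/3) + 4*exp(2*I*pi/3)) + (-3)] = 12/6 = 2
  <chi_rho, chi_4> = (1/6)[1*(11)*conj(1) + 1*(3)*conj(exp(-2*I*pi/3)) + 1*(5 + 4*exp(-2*I*pi/3) + 2*exp(2*I*pi/3))*conj(exp(2*I*pi/3)) + 1*(-3)*conj(1) + 1*(5 + 2*exp(-2*I*pi/3) + 4*exp(2*I*pi/3))*conj(exp(-2*I*pi/3)) + 1*(3)*conj(exp(2*I*pi/3))]
      = (1/6)[(11) + (-2 + exp(-2*I*pi/3) + exp(2*I*pi/3) + 3*exp(I*pi/3)) + (2 + 5*exp(-2*I*pi/3) + 4*exp(2*I*pi/3)) + (-3) + (2 + 4*exp(-2*I*pi/3) + 5*exp(2*I*pi/3)) + (-2 + 3*exp(-I*pi/3) + exp(-2*I*pi/3) + exp(2*I*pi/3))] = 0/6 = 0
  <chi_rho, chi_5> = (1/6)[1*(11)*conj(1) + 1*(3)*conj(exp(-I*pi/3)) + 1*(5 + 4*exp(-2*I*pi/3) + 2*exp(2*I*pi/3))*conj(exp(-2*I*pi/3)) + 1*(-3)*conj(-1) + 1*(5 + 2*exp(-2*I*pi/3) + 4*exp(2*I*pi/3))*conj(exp(2*I*pi/3)) + 1*(3)*conj(exp(I*pi/3))]
      = (1/6)[(11) + (2 + exp(I*pi/3) + 2*exp(2*I*pi/3)) + (4 + 2*exp(-2*I*pi/3) + 5*exp(2*I*pi/3)) + (3) + (4 + 5*exp(-2*I*pi/3) + 2*exp(2*I*pi/3)) + (2 + 2*exp(-2*I*pi/3) + exp(-I*pi/3))] = 18/6 = 3
(Exp terms are combined using exp(i*s)*conj(exp(i*t)) = exp(i*(s-t)), and sums of them are collapsed using the identity that for every m > 1 the m distinct m-th roots of unity sum to 0, e.g. 1 + exp(2*I*pi/3) + exp(-2*I*pi/3) = 0.)
Dimension check: dim(rho) = sum (mult * dim) = 3*1 + 2*1 + 1*1 + 2*1 + 0*1 + 3*1 = 11 = chi_rho(e) = 11.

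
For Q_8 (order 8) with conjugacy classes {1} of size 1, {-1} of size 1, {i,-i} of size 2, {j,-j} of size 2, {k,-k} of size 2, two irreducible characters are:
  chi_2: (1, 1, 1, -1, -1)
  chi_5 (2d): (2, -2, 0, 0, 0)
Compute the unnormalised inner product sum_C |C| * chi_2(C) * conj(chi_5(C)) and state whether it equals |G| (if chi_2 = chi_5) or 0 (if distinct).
Sum = 0; so <chi_2, chi_5> = 0 (distinct irreducibles are orthogonal).

Why: Compute term by term over conjugacy classes (|C| * chi_2(C) * conj(chi_5(C))):
  1*(1)*conj(2) + 1*(1)*conj(-2) + 2*(1)*conj(0) + 2*(-1)*conj(0) + 2*(-1)*conj(0)
  = (2) + (-2) + (0) + (0) + (0)
  = 0.
Dividing by |G| = 8 gives 0/8 = 0, matching the row-orthogonality relation <chi_2, chi_5> = [chi_2 = chi_5].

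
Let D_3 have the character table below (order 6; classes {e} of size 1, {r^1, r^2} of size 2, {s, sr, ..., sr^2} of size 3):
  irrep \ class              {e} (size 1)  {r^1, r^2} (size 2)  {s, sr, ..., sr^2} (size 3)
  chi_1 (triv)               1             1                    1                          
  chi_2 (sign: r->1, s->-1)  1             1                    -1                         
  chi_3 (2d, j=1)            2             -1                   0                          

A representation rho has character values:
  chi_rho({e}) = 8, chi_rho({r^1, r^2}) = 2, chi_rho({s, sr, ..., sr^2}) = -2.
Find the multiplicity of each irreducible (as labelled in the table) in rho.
Multiplicities: chi_1: 1, chi_2: 3, chi_3: 2.

Derivation: Use <chi_rho, chi> = (1/|G|) sum_C |C| * chi_rho(C) * conj(chi(C)) with |G| = 6 for each irreducible chi in the table:
  <chi_rho, chi_1> = (1/6)[1*(8)*conj(1) + 2*(2)*conj(1) + 3*(-2)*conj(1)]
      = (1/6)[(8) + (4) + (-6)] = 6/6 = 1
  <chi_rho, chi_2> = (1/6)[1*(8)*conj(1) + 2*(2)*conj(1) + 3*(-2)*conj(-1)]
      = (1/6)[(8) + (4) + (6)] = 18/6 = 3
  <chi_rho, chi_3> = (1/6)[1*(8)*conj(2) + 2*(2)*conj(-1) + 3*(-2)*conj(0)]
      = (1/6)[(16) + (-4) + (0)] = 12/6 = 2
Dimension check: dim(rho) = sum (mult * dim) = 1*1 + 3*1 + 2*2 = 8 = chi_rho(e) = 8.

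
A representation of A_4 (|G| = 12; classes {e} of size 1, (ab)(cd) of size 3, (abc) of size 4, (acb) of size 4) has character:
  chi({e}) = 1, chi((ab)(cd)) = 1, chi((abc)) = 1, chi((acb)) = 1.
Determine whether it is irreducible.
Irreducible: <chi, chi> = 1.

Justification: <chi, chi> = (1/|G|) sum_C |C| * |chi(C)|^2 = (1/12)[1*|1|^2 + 3*|1|^2 + 4*|1|^2 + 4*|1|^2]
  = (1/12)[(1) + (3) + (4) + (4)] = 12/12 = 1.
(Exp terms are combined using exp(i*s)*conj(exp(i*t)) = exp(i*(s-t)), and sums of them are collapsed using the identity that for every m > 1 the m distinct m-th roots of unity sum to 0, e.g. 1 + exp(2*I*pi/3) + exp(-2*I*pi/3) = 0.)
A character is irreducible iff <chi, chi> = 1, so this representation is irreducible.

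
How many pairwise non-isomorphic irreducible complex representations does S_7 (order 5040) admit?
15

Why: The number of irreducible complex representations of a finite group equals its number of conjugacy classes. Conjugacy classes in S_7 correspond to cycle types, i.e. partitions of 7; there are p(7) = 15 of them, so S_7 (order 5040) has exactly 15 irreducible complex representations.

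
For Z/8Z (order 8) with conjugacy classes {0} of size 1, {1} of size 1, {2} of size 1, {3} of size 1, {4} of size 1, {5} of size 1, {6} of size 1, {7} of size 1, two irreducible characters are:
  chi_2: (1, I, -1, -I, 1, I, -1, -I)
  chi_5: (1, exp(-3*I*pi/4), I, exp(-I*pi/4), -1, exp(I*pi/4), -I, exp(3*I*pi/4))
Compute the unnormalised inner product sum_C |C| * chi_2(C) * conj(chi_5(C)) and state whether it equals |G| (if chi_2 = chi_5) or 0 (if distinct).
Sum = 0; so <chi_2, chi_5> = 0 (distinct irreducibles are orthogonal).

Solution. Compute term by term over conjugacy classes (|C| * chi_2(C) * conj(chi_5(C))):
  1*(1)*conj(1) + 1*(I)*conj(exp(-3*I*pi/4)) + 1*(-1)*conj(I) + 1*(-I)*conj(exp(-I*pi/4)) + 1*(1)*conj(-1) + 1*(I)*conj(exp(I*pi/4)) + 1*(-1)*conj(-I) + 1*(-I)*conj(exp(3*I*pi/4))
  = (1) + (exp(-3*I*pi/4)) + (I) + (-exp(3*I*pi/4)) + (-1) + (exp(I*pi/4)) + (-I) + (-exp(-I*pi/4))
  = 0.
(Exp terms are combined using exp(i*s)*conj(exp(i*t)) = exp(i*(s-t)), and sums of them are collapsed using the identity that for every m > 1 the m distinct m-th roots of unity sum to 0, e.g. 1 + exp(2*I*pi/3) + exp(-2*I*pi/3) = 0.)
Dividing by |G| = 8 gives 0/8 = 0, matching the row-orthogonality relation <chi_2, chi_5> = [chi_2 = chi_5].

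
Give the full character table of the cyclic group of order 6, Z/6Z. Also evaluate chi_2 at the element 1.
Character table of Z/6Z (irreps indexed chi_0,...,chi_5 with chi_k(m) = zeta_6^(k*m), zeta_6 = exp(2*pi*i/6)):
  irrep \ class  {0} (size 1)  {1} (size 1)    {2} (size 1)    {3} (size 1)  {4} (size 1)    {5} (size 1)  
  chi_0          1             1               1               1             1               1             
  chi_1          1             exp(I*pi/3)     exp(2*I*pi/3)   -1            exp(-2*I*pi/3)  exp(-I*pi/3)  
  chi_2          1             exp(2*I*pi/3)   exp(-2*I*pi/3)  1             exp(2*I*pi/3)   exp(-2*I*pi/3)
  chi_3          1             -1              1               -1            1               -1            
  chi_4          1             exp(-2*I*pi/3)  exp(2*I*pi/3)   1             exp(-2*I*pi/3)  exp(2*I*pi/3) 
  chi_5          1             exp(-I*pi/3)    exp(-2*I*pi/3)  -1            exp(2*I*pi/3)   exp(I*pi/3)   

Spot check: chi_2(1) = zeta_6^(2*1) = zeta_6^2 = exp(2*I*pi/3).

Derivation: Z/6Z is abelian, so all 6 irreducible complex representations are 1-dimensional. They are given by chi_k(m) = zeta_6^(k*m) for k = 0,...,5. Row orthogonality: sum_m chi_k(m) conj(chi_l(m)) = 6 * [k = l].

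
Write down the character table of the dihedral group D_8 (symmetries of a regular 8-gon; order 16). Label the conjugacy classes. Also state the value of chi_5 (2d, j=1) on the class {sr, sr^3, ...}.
Conjugacy classes: {e} of size 1, {r^4} of size 1, {r^1, r^7} of size 2, {r^2, r^6} of size 2, {r^3, r^5} of size 2, {s, sr^2, ...} of size 4, {sr, sr^3, ...} of size 4.
Character table:
  irrep \ class              {e} (size 1)  {r^4} (size 1)  {r^1, r^7} (size 2)  {r^2, r^6} (size 2)  {r^3, r^5} (size 2)  {s, sr^2, ...} (size 4)  {sr, sr^3, ...} (size 4)
  chi_1 (triv)               1             1               1                    1                    1                    1                        1                       
  chi_2 (sign: r->1, s->-1)  1             1               1                    1                    1                    -1                       -1                      
  chi_3 (r->-1, s->1)        1             1               -1                   1                    -1                   1                        -1                      
  chi_4 (r->-1, s->-1)       1             1               -1                   1                    -1                   -1                       1                       
  chi_5 (2d, j=1)            2             -2              sqrt(2)              0                    -sqrt(2)             0                        0                       
  chi_6 (2d, j=2)            2             2               0                    -2                   0                    0                        0                       
  chi_7 (2d, j=3)            2             -2              -sqrt(2)             0                    sqrt(2)              0                        0                       

Spot check: chi_5 (2d, j=1) on {sr, sr^3, ...} = 0.

Working: D_8 has order 2*8 = 16 with 7 conjugacy classes, hence 7 irreducibles. Sum of squared dims 1 + 1 + 1 + 1 + 4 + 4 + 4 = 16 = |G|. Linear characters come from the abelianisation; the 2-dimensional irreps have character r^k -> 2*cos(2*pi*j*k/8), reflections -> 0.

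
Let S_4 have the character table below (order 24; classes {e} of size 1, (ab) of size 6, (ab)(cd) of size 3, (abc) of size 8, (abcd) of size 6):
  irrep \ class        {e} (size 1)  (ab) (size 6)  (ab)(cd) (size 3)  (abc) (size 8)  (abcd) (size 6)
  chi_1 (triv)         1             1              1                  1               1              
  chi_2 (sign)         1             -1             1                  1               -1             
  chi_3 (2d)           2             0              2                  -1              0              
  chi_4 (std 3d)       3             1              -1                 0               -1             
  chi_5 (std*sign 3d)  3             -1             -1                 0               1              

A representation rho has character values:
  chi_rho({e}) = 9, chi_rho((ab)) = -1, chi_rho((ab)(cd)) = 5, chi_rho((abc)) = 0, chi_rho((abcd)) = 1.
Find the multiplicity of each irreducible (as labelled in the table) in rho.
Multiplicities: chi_1: 1, chi_2: 1, chi_3: 2, chi_4: 0, chi_5: 1.

Explanation: Use <chi_rho, chi> = (1/|G|) sum_C |C| * chi_rho(C) * conj(chi(C)) with |G| = 24 for each irreducible chi in the table:
  <chi_rho, chi_1> = (1/24)[1*(9)*conj(1) + 6*(-1)*conj(1) + 3*(5)*conj(1) + 8*(0)*conj(1) + 6*(1)*conj(1)]
      = (1/24)[(9) + (-6) + (15) + (0) + (6)] = 24/24 = 1
  <chi_rho, chi_2> = (1/24)[1*(9)*conj(1) + 6*(-1)*conj(-1) + 3*(5)*conj(1) + 8*(0)*conj(1) + 6*(1)*conj(-1)]
      = (1/24)[(9) + (6) + (15) + (0) + (-6)] = 24/24 = 1
  <chi_rho, chi_3> = (1/24)[1*(9)*conj(2) + 6*(-1)*conj(0) + 3*(5)*conj(2) + 8*(0)*conj(-1) + 6*(1)*conj(0)]
      = (1/24)[(18) + (0) + (30) + (0) + (0)] = 48/24 = 2
  <chi_rho, chi_4> = (1/24)[1*(9)*conj(3) + 6*(-1)*conj(1) + 3*(5)*conj(-1) + 8*(0)*conj(0) + 6*(1)*conj(-1)]
      = (1/24)[(27) + (-6) + (-15) + (0) + (-6)] = 0/24 = 0
  <chi_rho, chi_5> = (1/24)[1*(9)*conj(3) + 6*(-1)*conj(-1) + 3*(5)*conj(-1) + 8*(0)*conj(0) + 6*(1)*conj(1)]
      = (1/24)[(27) + (6) + (-15) + (0) + (6)] = 24/24 = 1
Dimension check: dim(rho) = sum (mult * dim) = 1*1 + 1*1 + 2*2 + 0*3 + 1*3 = 9 = chi_rho(e) = 9.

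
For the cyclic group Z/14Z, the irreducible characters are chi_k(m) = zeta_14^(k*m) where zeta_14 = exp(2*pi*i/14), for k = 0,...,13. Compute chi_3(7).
chi_3(7) = zeta_14^21 = -1

chi_3(7) = zeta_14^(3*7) = zeta_14^21. Since zeta_14^14 = 1, this equals zeta_14^7 = exp(2*pi*i*7/14) = -1.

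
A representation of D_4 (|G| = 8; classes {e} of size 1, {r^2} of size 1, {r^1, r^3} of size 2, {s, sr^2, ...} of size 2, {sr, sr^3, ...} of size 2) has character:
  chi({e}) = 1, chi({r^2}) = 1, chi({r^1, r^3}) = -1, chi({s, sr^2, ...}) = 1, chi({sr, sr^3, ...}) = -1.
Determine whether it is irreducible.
Irreducible: <chi, chi> = 1.

Justification: <chi, chi> = (1/|G|) sum_C |C| * |chi(C)|^2 = (1/8)[1*|1|^2 + 1*|1|^2 + 2*|-1|^2 + 2*|1|^2 + 2*|-1|^2]
  = (1/8)[(1) + (1) + (2) + (2) + (2)] = 8/8 = 1.
A character is irreducible iff <chi, chi> = 1, so this representation is irreducible.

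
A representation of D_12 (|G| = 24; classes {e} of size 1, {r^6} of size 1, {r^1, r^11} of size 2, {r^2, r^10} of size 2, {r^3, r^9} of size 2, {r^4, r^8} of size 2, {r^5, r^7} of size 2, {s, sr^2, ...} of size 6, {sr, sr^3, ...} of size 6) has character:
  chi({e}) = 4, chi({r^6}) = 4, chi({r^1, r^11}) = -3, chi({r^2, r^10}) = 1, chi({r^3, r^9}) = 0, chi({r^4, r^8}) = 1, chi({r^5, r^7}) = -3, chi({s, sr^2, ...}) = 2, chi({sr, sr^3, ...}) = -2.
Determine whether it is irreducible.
Not irreducible (reducible): <chi, chi> = 5 > 1.

Details: <chi, chi> = (1/|G|) sum_C |C| * |chi(C)|^2 = (1/24)[1*|4|^2 + 1*|4|^2 + 2*|-3|^2 + 2*|1|^2 + 2*|0|^2 + 2*|1|^2 + 2*|-3|^2 + 6*|2|^2 + 6*|-2|^2]
  = (1/24)[(16) + (16) + (18) + (2) + (0) + (2) + (18) + (24) + (24)] = 120/24 = 5.
A character is irreducible iff <chi, chi> = 1, so this representation is reducible.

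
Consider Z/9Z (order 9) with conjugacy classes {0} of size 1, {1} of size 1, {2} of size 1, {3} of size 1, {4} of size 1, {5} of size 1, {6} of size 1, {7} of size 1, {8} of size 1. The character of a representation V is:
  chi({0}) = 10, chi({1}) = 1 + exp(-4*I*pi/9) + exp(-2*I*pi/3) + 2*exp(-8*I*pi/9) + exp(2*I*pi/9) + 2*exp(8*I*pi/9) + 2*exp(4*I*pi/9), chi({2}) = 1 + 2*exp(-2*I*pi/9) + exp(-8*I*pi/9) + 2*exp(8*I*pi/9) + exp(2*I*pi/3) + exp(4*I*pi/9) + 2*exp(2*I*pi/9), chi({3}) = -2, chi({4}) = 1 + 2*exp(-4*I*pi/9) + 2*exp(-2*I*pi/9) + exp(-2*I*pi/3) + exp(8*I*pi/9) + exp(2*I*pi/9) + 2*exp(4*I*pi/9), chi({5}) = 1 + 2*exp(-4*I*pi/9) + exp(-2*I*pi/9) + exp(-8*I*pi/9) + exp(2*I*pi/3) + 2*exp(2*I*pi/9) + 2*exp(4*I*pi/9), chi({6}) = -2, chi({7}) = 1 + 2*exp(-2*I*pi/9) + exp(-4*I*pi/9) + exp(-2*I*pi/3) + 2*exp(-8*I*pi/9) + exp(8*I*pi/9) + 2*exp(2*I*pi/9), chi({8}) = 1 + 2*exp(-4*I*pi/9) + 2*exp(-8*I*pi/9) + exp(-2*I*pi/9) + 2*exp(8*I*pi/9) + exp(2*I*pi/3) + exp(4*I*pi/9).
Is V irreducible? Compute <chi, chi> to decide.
Not irreducible (reducible): <chi, chi> = 16 > 1.

Argument: <chi, chi> = (1/|G|) sum_C |C| * |chi(C)|^2 = (1/9)[1*|10|^2 + 1*|1 + exp(-4*I*pi/9) + exp(-2*I*pi/3) + 2*exp(-8*I*pi/9) + exp(2*I*pi/9) + 2*exp(8*I*pi/9) + 2*exp(4*I*pi/9)|^2 + 1*|1 + 2*exp(-2*I*pi/9) + exp(-8*I*pi/9) + 2*exp(8*I*pi/9) + exp(2*I*pi/3) + exp(4*I*pi/9) + 2*exp(2*I*pi/9)|^2 + 1*|-2|^2 + 1*|1 + 2*exp(-4*I*pi/9) + 2*exp(-2*I*pi/9) + exp(-2*I*pi/3) + exp(8*I*pi/9) + exp(2*I*pi/9) + 2*exp(4*I*pi/9)|^2 + 1*|1 + 2*exp(-4*I*pi/9) + exp(-2*I*pi/9) + exp(-8*I*pi/9) + exp(2*I*pi/3) + 2*exp(2*I*pi/9) + 2*exp(4*I*pi/9)|^2 + 1*|-2|^2 + 1*|1 + 2*exp(-2*I*pi/9) + exp(-4*I*pi/9) + exp(-2*I*pi/3) + 2*exp(-8*I*pi/9) + exp(8*I*pi/9) + 2*exp(2*I*pi/9)|^2 + 1*|1 + 2*exp(-4*I*pi/9) + 2*exp(-8*I*pi/9) + exp(-2*I*pi/9) + 2*exp(8*I*pi/9) + exp(2*I*pi/3) + exp(4*I*pi/9)|^2]
  = (1/9)[(100) + (16 + 11*exp(-4*I*pi/9) + 10*exp(-2*I*pi/3) + 10*exp(-2*I*pi/9) + 11*exp(-8*I*pi/9) + 11*exp(8*I*pi/9) + 10*exp(2*I*pi/9) + 10*exp(2*I*pi/3) + 11*exp(4*I*pi/9)) + (16 + 10*exp(-4*I*pi/9) + 10*exp(-2*I*pi/3) + 11*exp(-2*I*pi/9) + 11*exp(-8*I*pi/9) + 11*exp(8*I*pi/9) + 11*exp(2*I*pi/9) + 10*exp(2*I*pi/3) + 10*exp(4*I*pi/9)) + (4) + (16 + 11*exp(-4*I*pi/9) + 10*exp(-2*I*pi/3) + 11*exp(-2*I*pi/9) + 10*exp(-8*I*pi/9) + 10*exp(8*I*pi/9) + 11*exp(2*I*pi/9) + 10*exp(2*I*pi/3) + 11*exp(4*I*pi/9)) + (16 + 11*exp(-4*I*pi/9) + 10*exp(-2*I*pi/3) + 11*exp(-2*I*pi/9) + 10*exp(-8*I*pi/9) + 10*exp(8*I*pi/9) + 11*exp(2*I*pi/9) + 10*exp(2*I*pi/3) + 11*exp(4*I*pi/9)) + (4) + (16 + 10*exp(-4*I*pi/9) + 10*exp(-2*I*pi/3) + 11*exp(-2*I*pi/9) + 11*exp(-8*I*pi/9) + 11*exp(8*I*pi/9) + 11*exp(2*I*pi/9) + 10*exp(2*I*pi/3) + 10*exp(4*I*pi/9)) + (16 + 11*exp(-4*I*pi/9) + 10*exp(-2*I*pi/3) + 10*exp(-2*I*pi/9) + 11*exp(-8*I*pi/9) + 11*exp(8*I*pi/9) + 10*exp(2*I*pi/9) + 10*exp(2*I*pi/3) + 11*exp(4*I*pi/9))] = 144/9 = 16.
(Exp terms are combined using exp(i*s)*conj(exp(i*t)) = exp(i*(s-t)), and sums of them are collapsed using the identity that for every m > 1 the m distinct m-th roots of unity sum to 0, e.g. 1 + exp(2*I*pi/3) + exp(-2*I*pi/3) = 0.)
A character is irreducible iff <chi, chi> = 1, so this representation is reducible.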